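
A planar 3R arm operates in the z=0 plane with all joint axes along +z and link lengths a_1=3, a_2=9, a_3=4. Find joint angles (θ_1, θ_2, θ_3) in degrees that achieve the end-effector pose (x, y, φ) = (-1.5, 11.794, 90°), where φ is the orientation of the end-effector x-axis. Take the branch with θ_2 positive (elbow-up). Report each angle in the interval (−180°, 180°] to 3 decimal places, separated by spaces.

wrist centre = target − a_3·(cos φ, sin φ) = (-1.5000, 7.7940)
cos θ_2 = (62.9964−3²−9²)/(2·3·9) = -0.5001; θ_2 = 120.0044° (elbow-up)
β = atan2(7.7940,-1.5000) = 100.8937°; ψ = atan2(7.7939,-1.5006) = 100.8981°
θ_1 = β − ψ = -0.0044°
θ_3 = φ − θ_1 − θ_2 = -30.0000° (wrapped to (-180°,180°])

-0.004 120.004 -30.000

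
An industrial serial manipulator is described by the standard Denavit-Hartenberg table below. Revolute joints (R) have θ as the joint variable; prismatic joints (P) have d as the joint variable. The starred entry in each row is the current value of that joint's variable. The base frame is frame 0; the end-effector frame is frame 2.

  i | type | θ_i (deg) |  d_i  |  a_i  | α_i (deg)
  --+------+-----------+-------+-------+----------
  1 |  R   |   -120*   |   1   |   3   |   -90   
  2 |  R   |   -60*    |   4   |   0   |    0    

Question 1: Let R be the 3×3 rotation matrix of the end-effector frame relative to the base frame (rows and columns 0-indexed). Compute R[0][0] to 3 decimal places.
End-effector x-axis (col 0 of R) = (-0.2500,-0.4330,0.8660)
R[0][0] = -0.2500

-0.250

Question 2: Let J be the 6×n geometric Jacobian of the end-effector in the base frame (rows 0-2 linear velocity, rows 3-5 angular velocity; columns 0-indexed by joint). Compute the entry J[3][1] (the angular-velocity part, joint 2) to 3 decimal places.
0.866

axis z_1 = (0.8660,-0.5000,0.0000); lever o_n−o_1 = (3.4641,-2.0000,0.0000)
cross product → J_v[:, 1] = (0.0000,0.0000,0.0000)
J_ω[:, 1] = z_1
entry J[3][1] = 0.8660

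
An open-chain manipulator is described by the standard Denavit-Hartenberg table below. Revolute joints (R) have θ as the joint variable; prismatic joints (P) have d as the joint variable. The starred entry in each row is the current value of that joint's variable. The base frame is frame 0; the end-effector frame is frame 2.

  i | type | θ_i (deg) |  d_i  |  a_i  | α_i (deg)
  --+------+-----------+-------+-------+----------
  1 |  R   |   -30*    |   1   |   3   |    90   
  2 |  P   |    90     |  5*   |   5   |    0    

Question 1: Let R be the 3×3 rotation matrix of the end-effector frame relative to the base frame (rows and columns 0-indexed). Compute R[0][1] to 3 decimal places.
-0.866

End-effector y-axis (col 1 of R) = (-0.8660,0.5000,0.0000)
R[0][1] = -0.8660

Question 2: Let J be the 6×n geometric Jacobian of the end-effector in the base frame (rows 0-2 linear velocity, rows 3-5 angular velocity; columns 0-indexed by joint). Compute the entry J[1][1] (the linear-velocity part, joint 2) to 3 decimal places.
prismatic axis z_1 = (-0.5000,-0.8660,0.0000)
J_v[:, 1] = z_1; J_ω[:, 1] = (0,0,0)
entry J[1][1] = -0.8660

-0.866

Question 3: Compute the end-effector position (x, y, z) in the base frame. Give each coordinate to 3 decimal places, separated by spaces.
after link 1: o_1 = (2.5981, -1.5000, 1.0000)
after link 2: o_2 = (0.0981, -5.8301, 6.0000)

0.098 -5.830 6.000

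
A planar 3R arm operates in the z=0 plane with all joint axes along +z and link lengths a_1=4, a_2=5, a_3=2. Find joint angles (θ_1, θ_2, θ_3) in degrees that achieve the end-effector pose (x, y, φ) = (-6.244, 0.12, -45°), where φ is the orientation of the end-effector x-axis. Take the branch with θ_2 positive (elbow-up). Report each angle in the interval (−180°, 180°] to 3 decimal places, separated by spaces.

wrist centre = target − a_3·(cos φ, sin φ) = (-7.6582, 1.5342)
cos θ_2 = (61.0020−4²−5²)/(2·4·5) = 0.5001; θ_2 = 59.9966° (elbow-up)
β = atan2(1.5342,-7.6582) = 168.6716°; ψ = atan2(4.3300,6.5003) = 33.6686°
θ_1 = β − ψ = 135.0030°
θ_3 = φ − θ_1 − θ_2 = 120.0004° (wrapped to (-180°,180°])

135.003 59.997 120.000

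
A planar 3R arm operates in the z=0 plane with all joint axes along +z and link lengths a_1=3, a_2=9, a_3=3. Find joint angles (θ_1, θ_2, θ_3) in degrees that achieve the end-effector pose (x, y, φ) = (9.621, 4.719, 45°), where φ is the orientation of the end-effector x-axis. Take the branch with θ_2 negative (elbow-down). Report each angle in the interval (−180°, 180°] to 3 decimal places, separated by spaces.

120.007 -120.008 45.001

wrist centre = target − a_3·(cos φ, sin φ) = (7.4997, 2.5977)
cos θ_2 = (62.9931−3²−9²)/(2·3·9) = -0.5001; θ_2 = -120.0084° (elbow-down)
β = atan2(2.5977,7.4997) = 19.1047°; ψ = atan2(-7.7936,-1.5011) = -100.9024°
θ_1 = β − ψ = 120.0071°
θ_3 = φ − θ_1 − θ_2 = 45.0013° (wrapped to (-180°,180°])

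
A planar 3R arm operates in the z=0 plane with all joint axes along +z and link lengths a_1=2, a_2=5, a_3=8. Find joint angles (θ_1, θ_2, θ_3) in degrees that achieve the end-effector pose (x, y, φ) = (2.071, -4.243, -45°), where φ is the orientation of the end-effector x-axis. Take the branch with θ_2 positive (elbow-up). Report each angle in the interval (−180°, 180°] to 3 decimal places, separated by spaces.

wrist centre = target − a_3·(cos φ, sin φ) = (-3.5859, 1.4139)
cos θ_2 = (14.8573−2²−5²)/(2·2·5) = -0.7071; θ_2 = 135.0021° (elbow-up)
β = atan2(1.4139,-3.5859) = 158.4813°; ψ = atan2(3.5354,-1.5357) = 113.4786°
θ_1 = β − ψ = 45.0027°
θ_3 = φ − θ_1 − θ_2 = 134.9951° (wrapped to (-180°,180°])

45.003 135.002 134.995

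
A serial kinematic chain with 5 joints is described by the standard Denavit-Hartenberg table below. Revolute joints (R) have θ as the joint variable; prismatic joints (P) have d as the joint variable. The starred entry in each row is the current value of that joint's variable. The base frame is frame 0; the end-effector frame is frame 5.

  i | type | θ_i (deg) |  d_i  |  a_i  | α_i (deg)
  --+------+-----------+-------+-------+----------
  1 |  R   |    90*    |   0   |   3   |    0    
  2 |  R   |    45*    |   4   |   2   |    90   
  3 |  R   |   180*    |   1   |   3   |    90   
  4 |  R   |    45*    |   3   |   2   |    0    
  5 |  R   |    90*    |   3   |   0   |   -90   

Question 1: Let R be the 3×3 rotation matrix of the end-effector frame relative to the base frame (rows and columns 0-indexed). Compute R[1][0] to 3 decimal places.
End-effector x-axis (col 0 of R) = (0.0000,1.0000,-0.0000)
R[1][0] = 1.0000

1.000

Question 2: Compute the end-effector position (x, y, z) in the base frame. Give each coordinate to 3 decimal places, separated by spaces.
3.414 3.000 10.000

after link 1: o_1 = (0.0000, 3.0000, 0.0000)
after link 2: o_2 = (-1.4142, 4.4142, 4.0000)
after link 3: o_3 = (1.4142, 3.0000, 4.0000)
after link 4: o_4 = (3.4142, 3.0000, 7.0000)
after link 5: o_5 = (3.4142, 3.0000, 10.0000)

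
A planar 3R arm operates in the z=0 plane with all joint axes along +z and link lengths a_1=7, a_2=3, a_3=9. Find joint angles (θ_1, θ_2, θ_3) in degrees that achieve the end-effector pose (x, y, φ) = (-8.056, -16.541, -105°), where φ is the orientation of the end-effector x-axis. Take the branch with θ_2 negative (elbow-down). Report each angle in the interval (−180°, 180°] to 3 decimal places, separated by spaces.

wrist centre = target − a_3·(cos φ, sin φ) = (-5.7266, -7.8477)
cos θ_2 = (94.3802−7²−3²)/(2·7·3) = 0.8662; θ_2 = -29.9806° (elbow-down)
β = atan2(-7.8477,-5.7266) = -126.1191°; ψ = atan2(-1.4991,9.5986) = -8.8768°
θ_1 = β − ψ = -117.2423°
θ_3 = φ − θ_1 − θ_2 = 42.2229° (wrapped to (-180°,180°])

-117.242 -29.981 42.223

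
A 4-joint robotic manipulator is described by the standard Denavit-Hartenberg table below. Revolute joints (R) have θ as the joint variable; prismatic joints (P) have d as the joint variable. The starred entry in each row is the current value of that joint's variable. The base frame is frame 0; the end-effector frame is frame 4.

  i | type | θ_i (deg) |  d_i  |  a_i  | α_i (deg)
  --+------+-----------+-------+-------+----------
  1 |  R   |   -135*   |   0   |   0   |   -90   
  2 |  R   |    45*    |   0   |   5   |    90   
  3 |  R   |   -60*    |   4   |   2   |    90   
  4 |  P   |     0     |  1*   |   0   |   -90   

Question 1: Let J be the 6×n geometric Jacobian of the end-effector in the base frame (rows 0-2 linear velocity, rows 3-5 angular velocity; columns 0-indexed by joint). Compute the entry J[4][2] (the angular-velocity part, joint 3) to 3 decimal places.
-0.500

axis z_2 = (-0.5000,-0.5000,0.7071); lever o_n−o_2 = (-3.6453,-0.4887,2.7337)
cross product → J_v[:, 2] = (-1.0213,-1.2108,-1.5783)
J_ω[:, 2] = z_2
entry J[4][2] = -0.5000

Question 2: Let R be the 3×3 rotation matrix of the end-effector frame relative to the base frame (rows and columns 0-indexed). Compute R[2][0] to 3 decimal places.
End-effector x-axis (col 0 of R) = (-0.8624,0.3624,-0.3536)
R[2][0] = -0.3536

-0.354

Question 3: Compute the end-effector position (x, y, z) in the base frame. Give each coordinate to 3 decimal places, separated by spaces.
-6.145 -2.989 -0.802

after link 1: o_1 = (0.0000, 0.0000, 0.0000)
after link 2: o_2 = (-2.5000, -2.5000, -3.5355)
after link 3: o_3 = (-6.2247, -3.7753, -1.4142)
after link 4: o_4 = (-6.1453, -2.9887, -0.8018)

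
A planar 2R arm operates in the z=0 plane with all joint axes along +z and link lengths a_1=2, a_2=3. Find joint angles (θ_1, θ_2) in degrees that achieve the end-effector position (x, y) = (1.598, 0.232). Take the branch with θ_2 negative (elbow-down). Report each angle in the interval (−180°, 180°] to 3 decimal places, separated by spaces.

cos θ_2 = (2.6074−2²−3²)/(2·2·3) = -0.8660; θ_2 = -150.0026° (elbow-down)
β = atan2(0.2320,1.5980) = 8.2606°; ψ = atan2(-1.4999,-0.5981) = -111.7418°
θ_1 = β − ψ = 120.0023°

120.002 -150.003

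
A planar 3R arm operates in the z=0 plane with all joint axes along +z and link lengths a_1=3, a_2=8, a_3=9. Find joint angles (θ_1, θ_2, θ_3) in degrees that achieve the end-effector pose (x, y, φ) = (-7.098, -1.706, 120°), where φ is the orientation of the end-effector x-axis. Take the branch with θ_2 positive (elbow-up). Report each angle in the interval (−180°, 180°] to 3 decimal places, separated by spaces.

-149.995 59.995 -150.000

wrist centre = target − a_3·(cos φ, sin φ) = (-2.5980, -9.5002)
cos θ_2 = (97.0039−3²−8²)/(2·3·8) = 0.5001; θ_2 = 59.9946° (elbow-up)
β = atan2(-9.5002,-2.5980) = -105.2946°; ψ = atan2(6.9278,7.0007) = 44.7004°
θ_1 = β − ψ = -149.9950°
θ_3 = φ − θ_1 − θ_2 = -149.9996° (wrapped to (-180°,180°])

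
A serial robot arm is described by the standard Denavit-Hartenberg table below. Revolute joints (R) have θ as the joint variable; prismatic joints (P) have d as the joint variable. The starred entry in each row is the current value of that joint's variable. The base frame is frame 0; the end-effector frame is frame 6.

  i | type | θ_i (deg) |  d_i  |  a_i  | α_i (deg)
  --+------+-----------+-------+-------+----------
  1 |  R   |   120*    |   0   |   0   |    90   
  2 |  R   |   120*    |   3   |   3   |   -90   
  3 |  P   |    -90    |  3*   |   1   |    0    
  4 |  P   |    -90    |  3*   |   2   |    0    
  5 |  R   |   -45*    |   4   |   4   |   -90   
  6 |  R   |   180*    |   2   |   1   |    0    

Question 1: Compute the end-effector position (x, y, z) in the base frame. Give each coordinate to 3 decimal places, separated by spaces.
after link 1: o_1 = (0.0000, 0.0000, 0.0000)
after link 2: o_2 = (3.3481, 0.2010, 2.5981)
after link 3: o_3 = (5.5131, -1.5490, 1.0981)
after link 4: o_4 = (6.3122, -2.9330, -2.1340)
after link 5: o_5 = (4.8876, -6.1225, -6.5835)
after link 6: o_6 = (6.5480, -4.7556, -7.1958)

6.548 -4.756 -7.196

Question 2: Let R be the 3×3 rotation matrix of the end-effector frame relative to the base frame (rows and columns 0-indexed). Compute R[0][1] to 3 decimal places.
End-effector y-axis (col 1 of R) = (0.4330,-0.7500,-0.5000)
R[0][1] = 0.4330

0.433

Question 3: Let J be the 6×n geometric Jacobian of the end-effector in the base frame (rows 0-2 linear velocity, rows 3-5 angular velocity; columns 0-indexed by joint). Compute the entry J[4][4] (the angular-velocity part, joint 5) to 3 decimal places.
axis z_4 = (0.4330,-0.7500,-0.5000); lever o_n−o_4 = (0.2358,-1.8226,-5.0619)
cross product → J_v[:, 4] = (2.8851,2.0740,-0.6124)
J_ω[:, 4] = z_4
entry J[4][4] = -0.7500

-0.750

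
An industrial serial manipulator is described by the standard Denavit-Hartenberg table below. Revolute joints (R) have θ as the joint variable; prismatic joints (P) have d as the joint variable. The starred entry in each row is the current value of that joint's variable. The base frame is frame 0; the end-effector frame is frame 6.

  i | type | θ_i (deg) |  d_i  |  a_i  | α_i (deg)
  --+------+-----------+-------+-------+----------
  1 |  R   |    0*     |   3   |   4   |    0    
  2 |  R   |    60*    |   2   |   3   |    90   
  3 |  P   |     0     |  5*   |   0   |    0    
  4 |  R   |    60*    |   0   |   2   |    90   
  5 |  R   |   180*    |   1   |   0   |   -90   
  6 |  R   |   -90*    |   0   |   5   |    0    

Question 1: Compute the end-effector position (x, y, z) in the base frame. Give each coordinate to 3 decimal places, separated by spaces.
after link 1: o_1 = (4.0000, 0.0000, 3.0000)
after link 2: o_2 = (5.5000, 2.5981, 5.0000)
after link 3: o_3 = (9.8301, 0.0981, 5.0000)
after link 4: o_4 = (10.3301, 0.9641, 6.7321)
after link 5: o_5 = (10.7631, 1.7141, 6.2321)
after link 6: o_6 = (12.9282, 5.4641, 3.7321)

12.928 5.464 3.732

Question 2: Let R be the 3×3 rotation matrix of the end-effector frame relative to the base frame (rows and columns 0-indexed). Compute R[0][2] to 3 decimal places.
End-effector z-axis (col 2 of R) = (-0.8660,0.5000,-0.0000)
R[0][2] = -0.8660

-0.866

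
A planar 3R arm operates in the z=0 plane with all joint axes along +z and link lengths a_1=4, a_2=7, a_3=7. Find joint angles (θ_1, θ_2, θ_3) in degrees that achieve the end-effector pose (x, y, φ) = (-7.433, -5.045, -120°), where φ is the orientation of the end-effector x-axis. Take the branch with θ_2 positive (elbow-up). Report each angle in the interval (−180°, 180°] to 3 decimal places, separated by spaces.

wrist centre = target − a_3·(cos φ, sin φ) = (-3.9330, 1.0172)
cos θ_2 = (16.5031−4²−7²)/(2·4·7) = -0.8660; θ_2 = 149.9988° (elbow-up)
β = atan2(1.0172,-3.9330) = 165.4995°; ψ = atan2(3.5001,-2.0621) = 120.5046°
θ_1 = β − ψ = 44.9949°
θ_3 = φ − θ_1 − θ_2 = 45.0062° (wrapped to (-180°,180°])

44.995 149.999 45.006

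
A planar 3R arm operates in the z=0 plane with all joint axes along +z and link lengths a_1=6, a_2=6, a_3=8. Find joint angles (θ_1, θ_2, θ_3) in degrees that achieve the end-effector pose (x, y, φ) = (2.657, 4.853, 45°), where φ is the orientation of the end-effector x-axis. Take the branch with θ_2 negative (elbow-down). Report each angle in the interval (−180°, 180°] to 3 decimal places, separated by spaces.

wrist centre = target − a_3·(cos φ, sin φ) = (-2.9999, -0.8039)
cos θ_2 = (9.6453−6²−6²)/(2·6·6) = -0.8660; θ_2 = -150.0014° (elbow-down)
β = atan2(-0.8039,-2.9999) = -164.9992°; ψ = atan2(-2.9999,0.8038) = -75.0007°
θ_1 = β − ψ = -89.9985°
θ_3 = φ − θ_1 − θ_2 = -75.0001° (wrapped to (-180°,180°])

-89.998 -150.001 -75.000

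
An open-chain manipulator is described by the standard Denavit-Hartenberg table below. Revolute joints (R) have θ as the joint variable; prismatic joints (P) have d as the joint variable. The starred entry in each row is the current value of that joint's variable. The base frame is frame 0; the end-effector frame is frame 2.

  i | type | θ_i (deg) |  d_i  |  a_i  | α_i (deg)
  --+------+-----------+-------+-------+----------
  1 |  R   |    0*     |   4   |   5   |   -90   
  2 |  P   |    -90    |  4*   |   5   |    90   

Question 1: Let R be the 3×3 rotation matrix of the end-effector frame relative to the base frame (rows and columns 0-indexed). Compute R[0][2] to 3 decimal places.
-1.000

End-effector z-axis (col 2 of R) = (-1.0000,0.0000,0.0000)
R[0][2] = -1.0000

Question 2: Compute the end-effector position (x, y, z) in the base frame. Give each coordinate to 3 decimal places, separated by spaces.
5.000 4.000 9.000

after link 1: o_1 = (5.0000, 0.0000, 4.0000)
after link 2: o_2 = (5.0000, 4.0000, 9.0000)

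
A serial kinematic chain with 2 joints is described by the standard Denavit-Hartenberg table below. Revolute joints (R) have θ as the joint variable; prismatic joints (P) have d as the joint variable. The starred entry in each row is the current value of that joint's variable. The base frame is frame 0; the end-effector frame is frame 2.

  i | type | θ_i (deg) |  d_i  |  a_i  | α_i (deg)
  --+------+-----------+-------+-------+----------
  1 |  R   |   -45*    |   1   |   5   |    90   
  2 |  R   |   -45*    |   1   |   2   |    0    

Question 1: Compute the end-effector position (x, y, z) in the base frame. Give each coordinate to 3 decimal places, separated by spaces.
after link 1: o_1 = (3.5355, -3.5355, 1.0000)
after link 2: o_2 = (3.8284, -5.2426, -0.4142)

3.828 -5.243 -0.414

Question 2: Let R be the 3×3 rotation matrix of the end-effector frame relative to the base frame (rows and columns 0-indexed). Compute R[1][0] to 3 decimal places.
-0.500

End-effector x-axis (col 0 of R) = (0.5000,-0.5000,-0.7071)
R[1][0] = -0.5000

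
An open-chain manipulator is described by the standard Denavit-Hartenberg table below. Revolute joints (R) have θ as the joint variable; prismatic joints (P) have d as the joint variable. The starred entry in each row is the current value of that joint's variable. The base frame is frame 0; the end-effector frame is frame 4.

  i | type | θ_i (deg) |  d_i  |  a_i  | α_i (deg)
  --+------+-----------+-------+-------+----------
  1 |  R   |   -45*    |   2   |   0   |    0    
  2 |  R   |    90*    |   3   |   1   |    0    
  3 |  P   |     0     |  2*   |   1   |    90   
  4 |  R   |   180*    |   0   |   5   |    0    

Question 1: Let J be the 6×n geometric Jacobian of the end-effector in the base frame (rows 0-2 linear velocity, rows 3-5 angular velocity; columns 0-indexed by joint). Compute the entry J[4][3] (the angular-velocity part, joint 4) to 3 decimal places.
axis z_3 = (0.7071,-0.7071,0.0000); lever o_n−o_3 = (-3.5355,-3.5355,0.0000)
cross product → J_v[:, 3] = (-0.0000,-0.0000,-5.0000)
J_ω[:, 3] = z_3
entry J[4][3] = -0.7071

-0.707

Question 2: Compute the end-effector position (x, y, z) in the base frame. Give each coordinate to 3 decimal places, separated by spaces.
-2.121 -2.121 7.000

after link 1: o_1 = (0.0000, 0.0000, 2.0000)
after link 2: o_2 = (0.7071, 0.7071, 5.0000)
after link 3: o_3 = (1.4142, 1.4142, 7.0000)
after link 4: o_4 = (-2.1213, -2.1213, 7.0000)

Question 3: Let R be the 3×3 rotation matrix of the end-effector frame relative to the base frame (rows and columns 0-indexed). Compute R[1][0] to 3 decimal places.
End-effector x-axis (col 0 of R) = (-0.7071,-0.7071,0.0000)
R[1][0] = -0.7071

-0.707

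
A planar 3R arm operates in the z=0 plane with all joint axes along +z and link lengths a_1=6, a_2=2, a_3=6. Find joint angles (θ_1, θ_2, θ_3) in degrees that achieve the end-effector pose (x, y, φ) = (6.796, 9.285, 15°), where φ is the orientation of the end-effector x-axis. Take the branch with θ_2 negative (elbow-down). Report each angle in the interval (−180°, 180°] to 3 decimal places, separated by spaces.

89.995 -29.993 -45.002

wrist centre = target − a_3·(cos φ, sin φ) = (1.0004, 7.7321)
cos θ_2 = (60.7860−6²−2²)/(2·6·2) = 0.8661; θ_2 = -29.9932° (elbow-down)
β = atan2(7.7321,1.0004) = 82.6275°; ψ = atan2(-0.9998,7.7322) = -7.3676°
θ_1 = β − ψ = 89.9952°
θ_3 = φ − θ_1 − θ_2 = -45.0020° (wrapped to (-180°,180°])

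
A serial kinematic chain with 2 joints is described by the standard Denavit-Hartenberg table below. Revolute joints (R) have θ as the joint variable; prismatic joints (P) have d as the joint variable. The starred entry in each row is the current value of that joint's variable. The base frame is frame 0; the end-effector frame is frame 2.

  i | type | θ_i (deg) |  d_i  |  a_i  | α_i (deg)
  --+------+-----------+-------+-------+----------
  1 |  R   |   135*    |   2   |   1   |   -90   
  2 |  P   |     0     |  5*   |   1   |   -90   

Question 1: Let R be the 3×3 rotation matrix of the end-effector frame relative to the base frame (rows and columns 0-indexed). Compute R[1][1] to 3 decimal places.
End-effector y-axis (col 1 of R) = (0.7071,0.7071,-0.0000)
R[1][1] = 0.7071

0.707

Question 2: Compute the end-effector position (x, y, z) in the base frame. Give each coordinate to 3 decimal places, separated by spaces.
after link 1: o_1 = (-0.7071, 0.7071, 2.0000)
after link 2: o_2 = (-4.9497, -2.1213, 2.0000)

-4.950 -2.121 2.000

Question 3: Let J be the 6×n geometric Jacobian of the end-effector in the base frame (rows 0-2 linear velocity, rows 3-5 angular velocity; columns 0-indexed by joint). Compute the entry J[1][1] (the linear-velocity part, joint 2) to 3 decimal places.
-0.707

prismatic axis z_1 = (-0.7071,-0.7071,0.0000)
J_v[:, 1] = z_1; J_ω[:, 1] = (0,0,0)
entry J[1][1] = -0.7071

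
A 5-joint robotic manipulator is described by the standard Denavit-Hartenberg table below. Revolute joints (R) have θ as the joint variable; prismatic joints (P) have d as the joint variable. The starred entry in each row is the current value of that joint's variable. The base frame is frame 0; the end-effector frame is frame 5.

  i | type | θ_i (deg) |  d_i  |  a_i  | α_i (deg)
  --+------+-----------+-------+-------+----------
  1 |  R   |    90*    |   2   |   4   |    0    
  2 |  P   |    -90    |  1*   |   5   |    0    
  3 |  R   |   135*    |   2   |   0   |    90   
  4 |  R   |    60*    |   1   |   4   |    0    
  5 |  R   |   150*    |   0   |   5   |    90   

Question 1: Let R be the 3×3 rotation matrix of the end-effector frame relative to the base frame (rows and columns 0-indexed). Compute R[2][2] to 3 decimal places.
End-effector z-axis (col 2 of R) = (0.3536,-0.3536,0.8660)
R[2][2] = 0.8660

0.866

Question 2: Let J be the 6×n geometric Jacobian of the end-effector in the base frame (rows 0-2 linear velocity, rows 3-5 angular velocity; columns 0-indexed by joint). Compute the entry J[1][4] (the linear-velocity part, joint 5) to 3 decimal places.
1.768

axis z_4 = (0.7071,0.7071,0.0000); lever o_n−o_4 = (3.0619,-3.0619,-2.5000)
cross product → J_v[:, 4] = (-1.7678,1.7678,-4.3301)
J_ω[:, 4] = z_4
entry J[1][4] = 1.7678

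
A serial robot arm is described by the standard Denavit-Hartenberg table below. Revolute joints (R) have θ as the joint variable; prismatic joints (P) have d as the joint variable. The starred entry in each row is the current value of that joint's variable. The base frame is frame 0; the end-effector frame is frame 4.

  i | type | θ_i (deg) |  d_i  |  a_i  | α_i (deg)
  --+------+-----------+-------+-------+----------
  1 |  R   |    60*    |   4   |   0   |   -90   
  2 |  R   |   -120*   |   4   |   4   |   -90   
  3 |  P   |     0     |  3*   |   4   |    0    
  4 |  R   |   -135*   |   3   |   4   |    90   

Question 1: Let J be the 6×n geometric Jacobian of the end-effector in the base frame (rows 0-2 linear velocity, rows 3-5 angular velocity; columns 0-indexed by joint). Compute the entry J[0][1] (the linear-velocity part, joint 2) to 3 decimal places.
axis z_1 = (-0.8660,0.5000,0.0000); lever o_n−o_1 = (-4.6084,5.6749,7.4787)
cross product → J_v[:, 1] = (3.7394,6.4768,-2.6104)
J_ω[:, 1] = z_1
entry J[0][1] = 3.7394

3.739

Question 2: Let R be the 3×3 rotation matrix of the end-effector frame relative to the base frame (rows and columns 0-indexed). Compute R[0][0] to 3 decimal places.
-0.436

End-effector x-axis (col 0 of R) = (-0.4356,0.6597,-0.6124)
R[0][0] = -0.4356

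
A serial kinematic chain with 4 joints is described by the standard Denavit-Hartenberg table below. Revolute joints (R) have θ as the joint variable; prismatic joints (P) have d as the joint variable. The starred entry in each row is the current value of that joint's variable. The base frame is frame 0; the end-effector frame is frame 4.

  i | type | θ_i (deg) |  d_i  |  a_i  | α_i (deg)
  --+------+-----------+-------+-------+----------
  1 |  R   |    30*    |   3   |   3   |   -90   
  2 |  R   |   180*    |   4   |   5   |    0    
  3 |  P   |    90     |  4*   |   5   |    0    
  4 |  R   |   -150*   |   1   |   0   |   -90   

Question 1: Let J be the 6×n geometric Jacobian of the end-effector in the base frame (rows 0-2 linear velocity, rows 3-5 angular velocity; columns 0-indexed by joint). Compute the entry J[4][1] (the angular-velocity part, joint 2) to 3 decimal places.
0.866

axis z_1 = (-0.5000,0.8660,0.0000); lever o_n−o_1 = (-8.8301,5.2942,5.0000)
cross product → J_v[:, 1] = (4.3301,2.5000,5.0000)
J_ω[:, 1] = z_1
entry J[4][1] = 0.8660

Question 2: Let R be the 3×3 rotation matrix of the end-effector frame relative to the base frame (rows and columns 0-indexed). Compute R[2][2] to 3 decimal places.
0.500

End-effector z-axis (col 2 of R) = (-0.7500,-0.4330,0.5000)
R[2][2] = 0.5000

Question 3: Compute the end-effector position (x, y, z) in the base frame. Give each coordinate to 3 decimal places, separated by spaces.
-6.232 6.794 8.000

after link 1: o_1 = (2.5981, 1.5000, 3.0000)
after link 2: o_2 = (-3.7321, 2.4641, 3.0000)
after link 3: o_3 = (-5.7321, 5.9282, 8.0000)
after link 4: o_4 = (-6.2321, 6.7942, 8.0000)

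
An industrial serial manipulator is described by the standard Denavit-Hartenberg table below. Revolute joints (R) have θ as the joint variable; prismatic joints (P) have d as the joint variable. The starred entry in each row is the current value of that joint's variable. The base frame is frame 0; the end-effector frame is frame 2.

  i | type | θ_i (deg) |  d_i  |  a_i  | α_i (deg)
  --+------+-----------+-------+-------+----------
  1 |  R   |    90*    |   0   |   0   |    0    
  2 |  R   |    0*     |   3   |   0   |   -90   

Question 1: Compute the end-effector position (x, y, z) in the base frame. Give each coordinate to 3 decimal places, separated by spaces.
after link 1: o_1 = (0.0000, 0.0000, 0.0000)
after link 2: o_2 = (0.0000, 0.0000, 3.0000)

0.000 0.000 3.000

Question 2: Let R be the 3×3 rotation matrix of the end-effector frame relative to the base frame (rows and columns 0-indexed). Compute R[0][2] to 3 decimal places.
-1.000

End-effector z-axis (col 2 of R) = (-1.0000,0.0000,0.0000)
R[0][2] = -1.0000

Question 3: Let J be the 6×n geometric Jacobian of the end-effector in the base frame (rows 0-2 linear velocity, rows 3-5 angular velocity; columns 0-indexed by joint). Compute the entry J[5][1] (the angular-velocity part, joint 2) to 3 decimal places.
1.000

axis z_1 = (0.0000,0.0000,1.0000); lever o_n−o_1 = (0.0000,0.0000,3.0000)
cross product → J_v[:, 1] = (0.0000,0.0000,0.0000)
J_ω[:, 1] = z_1
entry J[5][1] = 1.0000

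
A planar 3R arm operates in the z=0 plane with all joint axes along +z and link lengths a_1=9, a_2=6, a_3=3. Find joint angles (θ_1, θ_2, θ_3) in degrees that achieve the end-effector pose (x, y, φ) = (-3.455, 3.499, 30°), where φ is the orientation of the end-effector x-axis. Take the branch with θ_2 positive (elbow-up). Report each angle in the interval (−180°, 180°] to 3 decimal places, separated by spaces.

119.998 134.998 135.005

wrist centre = target − a_3·(cos φ, sin φ) = (-6.0531, 1.9990)
cos θ_2 = (40.6357−9²−6²)/(2·9·6) = -0.7071; θ_2 = 134.9976° (elbow-up)
β = atan2(1.9990,-6.0531) = 161.7244°; ψ = atan2(4.2428,4.7575) = 41.7269°
θ_1 = β − ψ = 119.9975°
θ_3 = φ − θ_1 − θ_2 = 135.0049° (wrapped to (-180°,180°])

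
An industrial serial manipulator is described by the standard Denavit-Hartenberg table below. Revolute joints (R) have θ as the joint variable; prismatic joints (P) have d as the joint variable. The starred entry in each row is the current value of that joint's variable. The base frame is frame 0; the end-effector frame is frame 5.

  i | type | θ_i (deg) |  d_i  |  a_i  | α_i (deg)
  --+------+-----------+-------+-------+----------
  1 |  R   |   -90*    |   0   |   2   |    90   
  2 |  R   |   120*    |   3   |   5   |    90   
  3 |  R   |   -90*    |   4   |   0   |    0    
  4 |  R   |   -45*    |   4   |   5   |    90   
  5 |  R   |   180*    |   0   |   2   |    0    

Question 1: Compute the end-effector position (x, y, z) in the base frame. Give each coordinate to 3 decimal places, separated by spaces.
-0.879 -7.489 6.493

after link 1: o_1 = (0.0000, -2.0000, 0.0000)
after link 2: o_2 = (-3.0000, 0.5000, 4.3301)
after link 3: o_3 = (-3.0000, -2.9641, 6.3301)
after link 4: o_4 = (0.5355, -8.1960, 5.2683)
after link 5: o_5 = (-0.8787, -7.4889, 6.4930)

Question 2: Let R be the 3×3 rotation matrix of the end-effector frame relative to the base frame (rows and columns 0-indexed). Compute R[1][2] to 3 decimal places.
End-effector z-axis (col 2 of R) = (-0.7071,-0.3536,-0.6124)
R[1][2] = -0.3536

-0.354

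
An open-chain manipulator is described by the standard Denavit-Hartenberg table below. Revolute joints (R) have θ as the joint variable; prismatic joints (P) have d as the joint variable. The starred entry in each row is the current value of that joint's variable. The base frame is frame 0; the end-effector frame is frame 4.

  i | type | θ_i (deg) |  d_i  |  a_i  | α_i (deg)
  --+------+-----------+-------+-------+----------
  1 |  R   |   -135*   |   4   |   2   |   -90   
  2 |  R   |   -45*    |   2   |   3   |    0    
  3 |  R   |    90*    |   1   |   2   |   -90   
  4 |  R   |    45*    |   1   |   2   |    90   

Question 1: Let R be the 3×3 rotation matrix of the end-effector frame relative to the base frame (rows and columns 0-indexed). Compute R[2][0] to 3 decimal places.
-0.500

End-effector x-axis (col 0 of R) = (-0.8536,0.1464,-0.5000)
R[2][0] = -0.5000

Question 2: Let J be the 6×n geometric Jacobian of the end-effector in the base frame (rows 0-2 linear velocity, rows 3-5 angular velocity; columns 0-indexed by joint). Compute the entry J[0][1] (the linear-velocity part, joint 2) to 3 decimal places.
axis z_1 = (0.7071,-0.7071,0.0000); lever o_n−o_1 = (-1.5858,-3.8284,-1.0000)
cross product → J_v[:, 1] = (0.7071,0.7071,-3.8284)
J_ω[:, 1] = z_1
entry J[0][1] = 0.7071

0.707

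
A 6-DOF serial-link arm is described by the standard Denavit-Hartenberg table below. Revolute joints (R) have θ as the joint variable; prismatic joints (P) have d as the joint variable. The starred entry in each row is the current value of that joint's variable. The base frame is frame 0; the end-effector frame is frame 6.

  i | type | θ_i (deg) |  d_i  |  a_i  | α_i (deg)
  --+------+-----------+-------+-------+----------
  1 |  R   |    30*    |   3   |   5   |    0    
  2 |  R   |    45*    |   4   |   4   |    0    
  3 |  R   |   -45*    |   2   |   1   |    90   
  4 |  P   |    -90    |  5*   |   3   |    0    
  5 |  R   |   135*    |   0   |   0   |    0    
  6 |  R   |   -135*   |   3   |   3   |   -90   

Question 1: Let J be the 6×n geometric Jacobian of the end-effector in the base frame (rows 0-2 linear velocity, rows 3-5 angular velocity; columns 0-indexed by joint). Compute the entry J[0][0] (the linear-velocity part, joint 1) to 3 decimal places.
0.064

axis z_0 = ẑ; lever o_n−o_0 = (10.2314,-0.0645,3.0000)
cross product → J_v[:, 0] = (0.0645,10.2314,-0.0000)
J_ω[:, 0] = z_0
entry J[0][0] = 0.0645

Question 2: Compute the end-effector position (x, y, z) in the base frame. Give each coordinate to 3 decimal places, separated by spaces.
after link 1: o_1 = (4.3301, 2.5000, 3.0000)
after link 2: o_2 = (5.3654, 6.3637, 7.0000)
after link 3: o_3 = (6.2314, 6.8637, 9.0000)
after link 4: o_4 = (8.7314, 2.5336, 6.0000)
after link 5: o_5 = (8.7314, 2.5336, 6.0000)
after link 6: o_6 = (10.2314, -0.0645, 3.0000)

10.231 -0.064 3.000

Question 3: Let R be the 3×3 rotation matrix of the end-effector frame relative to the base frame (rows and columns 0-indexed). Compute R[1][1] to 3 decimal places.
End-effector y-axis (col 1 of R) = (-0.5000,0.8660,-0.0000)
R[1][1] = 0.8660

0.866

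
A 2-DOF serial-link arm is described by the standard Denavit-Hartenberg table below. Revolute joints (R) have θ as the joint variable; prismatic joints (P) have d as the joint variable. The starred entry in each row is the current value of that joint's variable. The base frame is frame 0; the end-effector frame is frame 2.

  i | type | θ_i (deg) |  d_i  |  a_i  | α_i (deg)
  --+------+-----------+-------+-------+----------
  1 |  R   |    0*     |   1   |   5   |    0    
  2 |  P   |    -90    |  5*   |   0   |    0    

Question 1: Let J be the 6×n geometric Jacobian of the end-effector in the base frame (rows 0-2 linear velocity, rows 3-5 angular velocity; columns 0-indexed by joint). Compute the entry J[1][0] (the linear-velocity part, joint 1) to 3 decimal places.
5.000

axis z_0 = ẑ; lever o_n−o_0 = (5.0000,0.0000,6.0000)
cross product → J_v[:, 0] = (0.0000,5.0000,0.0000)
J_ω[:, 0] = z_0
entry J[1][0] = 5.0000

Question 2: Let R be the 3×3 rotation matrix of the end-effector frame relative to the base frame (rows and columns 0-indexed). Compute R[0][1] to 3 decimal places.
End-effector y-axis (col 1 of R) = (1.0000,0.0000,0.0000)
R[0][1] = 1.0000

1.000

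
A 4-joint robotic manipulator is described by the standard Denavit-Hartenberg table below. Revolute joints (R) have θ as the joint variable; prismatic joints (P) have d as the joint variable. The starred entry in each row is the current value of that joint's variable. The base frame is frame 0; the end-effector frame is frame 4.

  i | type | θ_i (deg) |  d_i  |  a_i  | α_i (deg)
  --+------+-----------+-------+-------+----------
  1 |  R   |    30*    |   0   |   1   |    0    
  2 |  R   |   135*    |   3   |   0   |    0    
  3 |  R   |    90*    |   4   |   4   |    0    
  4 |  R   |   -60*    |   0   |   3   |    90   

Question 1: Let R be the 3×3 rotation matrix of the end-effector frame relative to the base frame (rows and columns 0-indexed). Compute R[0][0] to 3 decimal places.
-0.966

End-effector x-axis (col 0 of R) = (-0.9659,-0.2588,0.0000)
R[0][0] = -0.9659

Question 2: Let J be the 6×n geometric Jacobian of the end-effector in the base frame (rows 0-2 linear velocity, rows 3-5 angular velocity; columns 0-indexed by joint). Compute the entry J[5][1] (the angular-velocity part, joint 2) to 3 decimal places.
1.000

axis z_1 = (0.0000,0.0000,1.0000); lever o_n−o_1 = (-3.9331,-4.6402,7.0000)
cross product → J_v[:, 1] = (4.6402,-3.9331,0.0000)
J_ω[:, 1] = z_1
entry J[5][1] = 1.0000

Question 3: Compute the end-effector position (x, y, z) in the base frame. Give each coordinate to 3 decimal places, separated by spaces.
after link 1: o_1 = (0.8660, 0.5000, 0.0000)
after link 2: o_2 = (0.8660, 0.5000, 3.0000)
after link 3: o_3 = (-0.1693, -3.3637, 7.0000)
after link 4: o_4 = (-3.0670, -4.1402, 7.0000)

-3.067 -4.140 7.000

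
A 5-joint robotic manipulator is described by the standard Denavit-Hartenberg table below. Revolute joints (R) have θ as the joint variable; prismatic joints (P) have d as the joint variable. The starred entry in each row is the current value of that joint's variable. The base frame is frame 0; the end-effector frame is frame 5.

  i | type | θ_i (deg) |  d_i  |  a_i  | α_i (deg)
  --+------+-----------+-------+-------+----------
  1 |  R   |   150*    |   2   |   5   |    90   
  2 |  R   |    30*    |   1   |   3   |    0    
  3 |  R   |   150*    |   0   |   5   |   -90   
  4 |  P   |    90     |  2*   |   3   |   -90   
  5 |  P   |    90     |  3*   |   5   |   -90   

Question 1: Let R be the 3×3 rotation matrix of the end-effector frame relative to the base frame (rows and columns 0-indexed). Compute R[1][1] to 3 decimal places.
End-effector y-axis (col 1 of R) = (0.8660,-0.5000,0.0000)
R[1][1] = -0.5000

-0.500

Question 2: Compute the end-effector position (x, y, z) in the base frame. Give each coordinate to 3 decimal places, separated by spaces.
after link 1: o_1 = (-4.3301, 2.5000, 2.0000)
after link 2: o_2 = (-6.0801, 4.6651, 3.5000)
after link 3: o_3 = (-1.7500, 2.1651, 3.5000)
after link 4: o_4 = (-3.2500, -0.4330, 1.5000)
after link 5: o_5 = (-5.8481, 1.0670, 6.5000)

-5.848 1.067 6.500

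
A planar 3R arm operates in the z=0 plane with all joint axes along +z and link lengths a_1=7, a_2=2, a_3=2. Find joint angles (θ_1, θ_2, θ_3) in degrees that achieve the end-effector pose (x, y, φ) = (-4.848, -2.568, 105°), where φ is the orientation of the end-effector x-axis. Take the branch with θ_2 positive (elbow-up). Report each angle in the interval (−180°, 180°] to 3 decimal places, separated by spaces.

-150.003 119.998 135.004

wrist centre = target − a_3·(cos φ, sin φ) = (-4.3304, -4.4999)
cos θ_2 = (39.0007−7²−2²)/(2·7·2) = -0.5000; θ_2 = 119.9983° (elbow-up)
β = atan2(-4.4999,-4.3304) = -133.9004°; ψ = atan2(1.7321,6.0000) = 16.1022°
θ_1 = β − ψ = -150.0026°
θ_3 = φ − θ_1 − θ_2 = 135.0043° (wrapped to (-180°,180°])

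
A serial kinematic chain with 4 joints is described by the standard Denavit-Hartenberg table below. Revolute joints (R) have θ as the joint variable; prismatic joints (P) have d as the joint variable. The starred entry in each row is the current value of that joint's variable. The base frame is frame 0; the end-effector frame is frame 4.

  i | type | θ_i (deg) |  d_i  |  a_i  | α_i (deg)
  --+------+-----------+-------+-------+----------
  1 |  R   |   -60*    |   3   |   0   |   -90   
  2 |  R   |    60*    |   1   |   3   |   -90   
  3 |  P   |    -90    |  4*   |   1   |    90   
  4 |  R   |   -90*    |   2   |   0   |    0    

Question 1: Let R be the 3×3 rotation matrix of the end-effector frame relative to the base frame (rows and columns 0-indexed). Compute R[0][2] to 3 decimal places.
-0.250

End-effector z-axis (col 2 of R) = (-0.2500,0.4330,0.8660)
R[0][2] = -0.2500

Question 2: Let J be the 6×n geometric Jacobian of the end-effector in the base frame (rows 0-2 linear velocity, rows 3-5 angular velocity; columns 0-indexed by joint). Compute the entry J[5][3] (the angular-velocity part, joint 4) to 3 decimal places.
axis z_3 = (-0.2500,0.4330,0.8660); lever o_n−o_3 = (-0.5000,0.8660,1.7321)
cross product → J_v[:, 3] = (0.0000,0.0000,0.0000)
J_ω[:, 3] = z_3
entry J[5][3] = 0.8660

0.866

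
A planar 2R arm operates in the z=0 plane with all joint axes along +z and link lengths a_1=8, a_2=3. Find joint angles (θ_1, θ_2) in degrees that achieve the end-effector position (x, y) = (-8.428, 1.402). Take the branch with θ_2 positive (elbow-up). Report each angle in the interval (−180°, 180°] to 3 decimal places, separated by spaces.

cos θ_2 = (72.9968−8²−3²)/(2·8·3) = -0.0001; θ_2 = 90.0038° (elbow-up)
β = atan2(1.4020,-8.4280) = 170.5553°; ψ = atan2(3.0000,7.9998) = 20.5565°
θ_1 = β − ψ = 149.9988°

149.999 90.004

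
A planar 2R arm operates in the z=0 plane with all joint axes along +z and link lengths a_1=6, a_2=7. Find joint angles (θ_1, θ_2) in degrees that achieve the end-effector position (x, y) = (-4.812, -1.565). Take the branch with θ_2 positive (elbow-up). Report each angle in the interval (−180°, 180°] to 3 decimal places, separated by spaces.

119.997 134.999

cos θ_2 = (25.6046−6²−7²)/(2·6·7) = -0.7071; θ_2 = 134.9985° (elbow-up)
β = atan2(-1.5650,-4.8120) = -161.9840°; ψ = atan2(4.9499,1.0504) = 78.0194°
θ_1 = β − ψ = -240.0034°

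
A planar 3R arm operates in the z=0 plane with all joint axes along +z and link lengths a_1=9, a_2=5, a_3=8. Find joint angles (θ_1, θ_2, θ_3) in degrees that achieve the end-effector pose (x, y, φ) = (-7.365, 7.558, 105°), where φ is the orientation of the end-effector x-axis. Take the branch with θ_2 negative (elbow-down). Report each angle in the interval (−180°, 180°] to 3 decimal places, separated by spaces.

-150.004 -149.997 45.001

wrist centre = target − a_3·(cos φ, sin φ) = (-5.2944, -0.1694)
cos θ_2 = (28.0599−9²−5²)/(2·9·5) = -0.8660; θ_2 = -149.9972° (elbow-down)
β = atan2(-0.1694,-5.2944) = -178.1673°; ψ = atan2(-2.5002,4.6700) = -28.1636°
θ_1 = β − ψ = -150.0037°
θ_3 = φ − θ_1 − θ_2 = 45.0010° (wrapped to (-180°,180°])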